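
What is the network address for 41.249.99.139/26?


IP:   00101001.11111001.01100011.10001011
Mask: 11111111.11111111.11111111.11000000
AND operation:
Net:  00101001.11111001.01100011.10000000
Network: 41.249.99.128/26


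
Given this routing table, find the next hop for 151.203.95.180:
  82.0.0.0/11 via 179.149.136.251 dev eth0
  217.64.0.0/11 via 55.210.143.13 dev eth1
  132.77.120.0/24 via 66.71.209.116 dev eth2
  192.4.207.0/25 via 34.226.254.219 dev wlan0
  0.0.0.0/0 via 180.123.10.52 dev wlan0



Longest prefix match for 151.203.95.180:
  /11 82.0.0.0: no
  /11 217.64.0.0: no
  /24 132.77.120.0: no
  /25 192.4.207.0: no
  /0 0.0.0.0: MATCH
Selected: next-hop 180.123.10.52 via wlan0 (matched /0)


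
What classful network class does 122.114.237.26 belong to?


First octet: 122
Binary: 01111010
0xxxxxxx -> Class A (1-126)
Class A, default mask 255.0.0.0 (/8)


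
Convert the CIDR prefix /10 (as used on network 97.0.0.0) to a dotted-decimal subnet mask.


/10 means 10 network bits, 22 host bits
Binary: 11111111110000000000000000000000
Mask: 255.192.0.0


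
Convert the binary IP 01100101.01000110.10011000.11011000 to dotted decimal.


01100101 = 101
01000110 = 70
10011000 = 152
11011000 = 216
IP: 101.70.152.216


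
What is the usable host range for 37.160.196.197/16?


Network: 37.160.0.0
Broadcast: 37.160.255.255
First usable = network + 1
Last usable = broadcast - 1
Range: 37.160.0.1 to 37.160.255.254


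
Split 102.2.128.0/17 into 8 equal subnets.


New prefix = 17 + 3 = 20
Each subnet has 4096 addresses
  102.2.128.0/20
  102.2.144.0/20
  102.2.160.0/20
  102.2.176.0/20
  102.2.192.0/20
  102.2.208.0/20
  102.2.224.0/20
  102.2.240.0/20
Subnets: 102.2.128.0/20, 102.2.144.0/20, 102.2.160.0/20, 102.2.176.0/20, 102.2.192.0/20, 102.2.208.0/20, 102.2.224.0/20, 102.2.240.0/20


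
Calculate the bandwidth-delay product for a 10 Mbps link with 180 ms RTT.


BDP = bandwidth * RTT
= 10 Mbps * 180 ms
= 10 * 1e6 * 180 / 1000 bits
= 1800000 bits
= 225000 bytes
= 219.7266 KB
BDP = 1800000 bits (225000 bytes)


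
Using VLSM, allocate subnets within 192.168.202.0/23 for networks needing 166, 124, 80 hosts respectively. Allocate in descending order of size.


166 hosts -> /24 (254 usable): 192.168.202.0/24
124 hosts -> /25 (126 usable): 192.168.203.0/25
80 hosts -> /25 (126 usable): 192.168.203.128/25
Allocation: 192.168.202.0/24 (166 hosts, 254 usable); 192.168.203.0/25 (124 hosts, 126 usable); 192.168.203.128/25 (80 hosts, 126 usable)


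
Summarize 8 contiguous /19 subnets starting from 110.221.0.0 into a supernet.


Original prefix: /19
Number of subnets: 8 = 2^3
New prefix = 19 - 3 = 16
Supernet: 110.221.0.0/16


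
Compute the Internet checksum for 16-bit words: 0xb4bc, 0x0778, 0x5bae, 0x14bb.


Sum all words (with carry folding):
+ 0xb4bc = 0xb4bc
+ 0x0778 = 0xbc34
+ 0x5bae = 0x17e3
+ 0x14bb = 0x2c9e
One's complement: ~0x2c9e
Checksum = 0xd361


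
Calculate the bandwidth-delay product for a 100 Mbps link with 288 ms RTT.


BDP = bandwidth * RTT
= 100 Mbps * 288 ms
= 100 * 1e6 * 288 / 1000 bits
= 28800000 bits
= 3600000 bytes
= 3515.625 KB
BDP = 28800000 bits (3600000 bytes)


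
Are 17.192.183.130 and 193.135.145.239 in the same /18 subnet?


Mask: 255.255.192.0
17.192.183.130 AND mask = 17.192.128.0
193.135.145.239 AND mask = 193.135.128.0
No, different subnets (17.192.128.0 vs 193.135.128.0)


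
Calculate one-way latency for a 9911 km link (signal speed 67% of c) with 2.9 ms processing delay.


Speed = 0.67 * 3e5 km/s = 201000 km/s
Propagation delay = 9911 / 201000 = 0.0493 s = 49.3085 ms
Processing delay = 2.9 ms
Total one-way latency = 52.2085 ms


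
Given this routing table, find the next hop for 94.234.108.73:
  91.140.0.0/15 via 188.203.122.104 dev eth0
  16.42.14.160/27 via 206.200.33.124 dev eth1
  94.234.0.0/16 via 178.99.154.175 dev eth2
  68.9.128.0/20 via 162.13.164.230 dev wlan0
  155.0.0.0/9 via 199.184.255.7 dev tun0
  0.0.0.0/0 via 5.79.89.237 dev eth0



Longest prefix match for 94.234.108.73:
  /15 91.140.0.0: no
  /27 16.42.14.160: no
  /16 94.234.0.0: MATCH
  /20 68.9.128.0: no
  /9 155.0.0.0: no
  /0 0.0.0.0: MATCH
Selected: next-hop 178.99.154.175 via eth2 (matched /16)


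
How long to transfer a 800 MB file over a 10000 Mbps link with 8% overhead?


Effective throughput = 10000 * (1 - 8/100) = 9200 Mbps
File size in Mb = 800 * 8 = 6400 Mb
Time = 6400 / 9200
Time = 0.6957 seconds


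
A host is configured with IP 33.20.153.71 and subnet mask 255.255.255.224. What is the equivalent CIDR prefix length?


Binary: 11111111.11111111.11111111.11100000
Count leading 1s
Prefix: /27


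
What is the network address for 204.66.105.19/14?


IP:   11001100.01000010.01101001.00010011
Mask: 11111111.11111100.00000000.00000000
AND operation:
Net:  11001100.01000000.00000000.00000000
Network: 204.64.0.0/14


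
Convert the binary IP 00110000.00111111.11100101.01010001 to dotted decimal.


00110000 = 48
00111111 = 63
11100101 = 229
01010001 = 81
IP: 48.63.229.81


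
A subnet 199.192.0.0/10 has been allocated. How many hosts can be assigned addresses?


Host bits = 32 - 10 = 22
Total addresses = 2^22 = 4194304
Usable = total - 2 (network and broadcast)
Usable hosts: 4194302


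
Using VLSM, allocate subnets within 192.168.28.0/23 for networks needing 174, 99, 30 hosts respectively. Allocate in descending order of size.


174 hosts -> /24 (254 usable): 192.168.28.0/24
99 hosts -> /25 (126 usable): 192.168.29.0/25
30 hosts -> /27 (30 usable): 192.168.29.128/27
Allocation: 192.168.28.0/24 (174 hosts, 254 usable); 192.168.29.0/25 (99 hosts, 126 usable); 192.168.29.128/27 (30 hosts, 30 usable)


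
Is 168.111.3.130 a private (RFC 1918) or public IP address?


RFC 1918 private ranges:
  10.0.0.0/8 (10.0.0.0 - 10.255.255.255)
  172.16.0.0/12 (172.16.0.0 - 172.31.255.255)
  192.168.0.0/16 (192.168.0.0 - 192.168.255.255)
Public (not in any RFC 1918 range)


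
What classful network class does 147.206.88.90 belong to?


First octet: 147
Binary: 10010011
10xxxxxx -> Class B (128-191)
Class B, default mask 255.255.0.0 (/16)


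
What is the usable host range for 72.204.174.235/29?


Network: 72.204.174.232
Broadcast: 72.204.174.239
First usable = network + 1
Last usable = broadcast - 1
Range: 72.204.174.233 to 72.204.174.238


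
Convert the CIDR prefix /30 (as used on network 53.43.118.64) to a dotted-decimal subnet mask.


/30 means 30 network bits, 2 host bits
Binary: 11111111111111111111111111111100
Mask: 255.255.255.252


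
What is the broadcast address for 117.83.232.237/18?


Network: 117.83.192.0/18
Host bits = 14
Set all host bits to 1:
Broadcast: 117.83.255.255


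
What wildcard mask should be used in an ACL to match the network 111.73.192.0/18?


Subnet mask: 255.255.192.0
Wildcard = 255.255.255.255 - subnet mask
255 - 255 = 0
255 - 255 = 0
255 - 192 = 63
255 - 0 = 255
Wildcard: 0.0.63.255


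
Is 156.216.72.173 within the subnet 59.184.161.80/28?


Subnet network: 59.184.161.80
Test IP AND mask: 156.216.72.160
No, 156.216.72.173 is not in 59.184.161.80/28


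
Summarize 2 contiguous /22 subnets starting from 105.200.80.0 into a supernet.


Original prefix: /22
Number of subnets: 2 = 2^1
New prefix = 22 - 1 = 21
Supernet: 105.200.80.0/21


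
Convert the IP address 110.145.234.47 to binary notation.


110 = 01101110
145 = 10010001
234 = 11101010
47 = 00101111
Binary: 01101110.10010001.11101010.00101111


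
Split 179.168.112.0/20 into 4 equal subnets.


New prefix = 20 + 2 = 22
Each subnet has 1024 addresses
  179.168.112.0/22
  179.168.116.0/22
  179.168.120.0/22
  179.168.124.0/22
Subnets: 179.168.112.0/22, 179.168.116.0/22, 179.168.120.0/22, 179.168.124.0/22


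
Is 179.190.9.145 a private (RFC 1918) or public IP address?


RFC 1918 private ranges:
  10.0.0.0/8 (10.0.0.0 - 10.255.255.255)
  172.16.0.0/12 (172.16.0.0 - 172.31.255.255)
  192.168.0.0/16 (192.168.0.0 - 192.168.255.255)
Public (not in any RFC 1918 range)


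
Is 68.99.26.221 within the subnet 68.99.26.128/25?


Subnet network: 68.99.26.128
Test IP AND mask: 68.99.26.128
Yes, 68.99.26.221 is in 68.99.26.128/25


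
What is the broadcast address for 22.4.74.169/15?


Network: 22.4.0.0/15
Host bits = 17
Set all host bits to 1:
Broadcast: 22.5.255.255


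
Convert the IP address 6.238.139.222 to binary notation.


6 = 00000110
238 = 11101110
139 = 10001011
222 = 11011110
Binary: 00000110.11101110.10001011.11011110


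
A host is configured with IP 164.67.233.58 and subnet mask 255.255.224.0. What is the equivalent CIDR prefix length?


Binary: 11111111.11111111.11100000.00000000
Count leading 1s
Prefix: /19


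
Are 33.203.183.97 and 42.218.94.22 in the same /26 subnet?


Mask: 255.255.255.192
33.203.183.97 AND mask = 33.203.183.64
42.218.94.22 AND mask = 42.218.94.0
No, different subnets (33.203.183.64 vs 42.218.94.0)


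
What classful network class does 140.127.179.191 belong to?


First octet: 140
Binary: 10001100
10xxxxxx -> Class B (128-191)
Class B, default mask 255.255.0.0 (/16)


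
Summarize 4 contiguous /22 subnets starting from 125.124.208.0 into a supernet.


Original prefix: /22
Number of subnets: 4 = 2^2
New prefix = 22 - 2 = 20
Supernet: 125.124.208.0/20


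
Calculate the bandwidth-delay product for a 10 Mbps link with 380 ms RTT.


BDP = bandwidth * RTT
= 10 Mbps * 380 ms
= 10 * 1e6 * 380 / 1000 bits
= 3800000 bits
= 475000 bytes
= 463.8672 KB
BDP = 3800000 bits (475000 bytes)


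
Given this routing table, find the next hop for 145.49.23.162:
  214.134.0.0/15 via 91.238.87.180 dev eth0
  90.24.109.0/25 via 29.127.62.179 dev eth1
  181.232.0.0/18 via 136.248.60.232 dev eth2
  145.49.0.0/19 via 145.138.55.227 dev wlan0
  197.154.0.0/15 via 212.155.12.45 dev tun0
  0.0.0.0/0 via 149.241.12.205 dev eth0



Longest prefix match for 145.49.23.162:
  /15 214.134.0.0: no
  /25 90.24.109.0: no
  /18 181.232.0.0: no
  /19 145.49.0.0: MATCH
  /15 197.154.0.0: no
  /0 0.0.0.0: MATCH
Selected: next-hop 145.138.55.227 via wlan0 (matched /19)


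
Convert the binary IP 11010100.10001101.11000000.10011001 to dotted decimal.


11010100 = 212
10001101 = 141
11000000 = 192
10011001 = 153
IP: 212.141.192.153


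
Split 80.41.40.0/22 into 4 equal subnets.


New prefix = 22 + 2 = 24
Each subnet has 256 addresses
  80.41.40.0/24
  80.41.41.0/24
  80.41.42.0/24
  80.41.43.0/24
Subnets: 80.41.40.0/24, 80.41.41.0/24, 80.41.42.0/24, 80.41.43.0/24


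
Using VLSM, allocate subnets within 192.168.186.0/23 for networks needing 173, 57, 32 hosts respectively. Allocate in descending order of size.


173 hosts -> /24 (254 usable): 192.168.186.0/24
57 hosts -> /26 (62 usable): 192.168.187.0/26
32 hosts -> /26 (62 usable): 192.168.187.64/26
Allocation: 192.168.186.0/24 (173 hosts, 254 usable); 192.168.187.0/26 (57 hosts, 62 usable); 192.168.187.64/26 (32 hosts, 62 usable)


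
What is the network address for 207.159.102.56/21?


IP:   11001111.10011111.01100110.00111000
Mask: 11111111.11111111.11111000.00000000
AND operation:
Net:  11001111.10011111.01100000.00000000
Network: 207.159.96.0/21


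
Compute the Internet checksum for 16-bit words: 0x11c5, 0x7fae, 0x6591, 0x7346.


Sum all words (with carry folding):
+ 0x11c5 = 0x11c5
+ 0x7fae = 0x9173
+ 0x6591 = 0xf704
+ 0x7346 = 0x6a4b
One's complement: ~0x6a4b
Checksum = 0x95b4


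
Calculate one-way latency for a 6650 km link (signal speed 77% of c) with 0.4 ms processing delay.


Speed = 0.77 * 3e5 km/s = 231000 km/s
Propagation delay = 6650 / 231000 = 0.0288 s = 28.7879 ms
Processing delay = 0.4 ms
Total one-way latency = 29.1879 ms


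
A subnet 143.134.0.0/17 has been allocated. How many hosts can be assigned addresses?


Host bits = 32 - 17 = 15
Total addresses = 2^15 = 32768
Usable = total - 2 (network and broadcast)
Usable hosts: 32766


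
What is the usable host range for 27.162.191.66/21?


Network: 27.162.184.0
Broadcast: 27.162.191.255
First usable = network + 1
Last usable = broadcast - 1
Range: 27.162.184.1 to 27.162.191.254


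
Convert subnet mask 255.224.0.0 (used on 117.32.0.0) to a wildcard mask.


Subnet mask: 255.224.0.0
Wildcard = 255.255.255.255 - subnet mask
255 - 255 = 0
255 - 224 = 31
255 - 0 = 255
255 - 0 = 255
Wildcard: 0.31.255.255


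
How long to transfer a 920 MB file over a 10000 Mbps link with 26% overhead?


Effective throughput = 10000 * (1 - 26/100) = 7400 Mbps
File size in Mb = 920 * 8 = 7360 Mb
Time = 7360 / 7400
Time = 0.9946 seconds


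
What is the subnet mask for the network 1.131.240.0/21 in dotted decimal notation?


/21 means 21 network bits, 11 host bits
Binary: 11111111111111111111100000000000
Mask: 255.255.248.0


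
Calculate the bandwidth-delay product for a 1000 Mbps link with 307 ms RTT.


BDP = bandwidth * RTT
= 1000 Mbps * 307 ms
= 1000 * 1e6 * 307 / 1000 bits
= 307000000 bits
= 38375000 bytes
= 37475.5859 KB
BDP = 307000000 bits (38375000 bytes)


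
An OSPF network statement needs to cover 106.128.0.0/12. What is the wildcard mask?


Subnet mask: 255.240.0.0
Wildcard = 255.255.255.255 - subnet mask
255 - 255 = 0
255 - 240 = 15
255 - 0 = 255
255 - 0 = 255
Wildcard: 0.15.255.255


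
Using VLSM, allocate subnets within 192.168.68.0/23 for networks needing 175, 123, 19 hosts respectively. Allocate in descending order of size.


175 hosts -> /24 (254 usable): 192.168.68.0/24
123 hosts -> /25 (126 usable): 192.168.69.0/25
19 hosts -> /27 (30 usable): 192.168.69.128/27
Allocation: 192.168.68.0/24 (175 hosts, 254 usable); 192.168.69.0/25 (123 hosts, 126 usable); 192.168.69.128/27 (19 hosts, 30 usable)


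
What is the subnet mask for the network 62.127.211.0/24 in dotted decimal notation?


/24 means 24 network bits, 8 host bits
Binary: 11111111111111111111111100000000
Mask: 255.255.255.0


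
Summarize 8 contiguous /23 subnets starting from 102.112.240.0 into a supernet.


Original prefix: /23
Number of subnets: 8 = 2^3
New prefix = 23 - 3 = 20
Supernet: 102.112.240.0/20


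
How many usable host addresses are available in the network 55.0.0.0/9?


Host bits = 32 - 9 = 23
Total addresses = 2^23 = 8388608
Usable = total - 2 (network and broadcast)
Usable hosts: 8388606


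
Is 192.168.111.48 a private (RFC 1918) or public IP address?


RFC 1918 private ranges:
  10.0.0.0/8 (10.0.0.0 - 10.255.255.255)
  172.16.0.0/12 (172.16.0.0 - 172.31.255.255)
  192.168.0.0/16 (192.168.0.0 - 192.168.255.255)
Private (in 192.168.0.0/16)


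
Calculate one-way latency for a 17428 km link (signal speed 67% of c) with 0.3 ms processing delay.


Speed = 0.67 * 3e5 km/s = 201000 km/s
Propagation delay = 17428 / 201000 = 0.0867 s = 86.7065 ms
Processing delay = 0.3 ms
Total one-way latency = 87.0065 ms


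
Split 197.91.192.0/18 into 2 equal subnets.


New prefix = 18 + 1 = 19
Each subnet has 8192 addresses
  197.91.192.0/19
  197.91.224.0/19
Subnets: 197.91.192.0/19, 197.91.224.0/19


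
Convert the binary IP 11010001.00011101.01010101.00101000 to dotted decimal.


11010001 = 209
00011101 = 29
01010101 = 85
00101000 = 40
IP: 209.29.85.40


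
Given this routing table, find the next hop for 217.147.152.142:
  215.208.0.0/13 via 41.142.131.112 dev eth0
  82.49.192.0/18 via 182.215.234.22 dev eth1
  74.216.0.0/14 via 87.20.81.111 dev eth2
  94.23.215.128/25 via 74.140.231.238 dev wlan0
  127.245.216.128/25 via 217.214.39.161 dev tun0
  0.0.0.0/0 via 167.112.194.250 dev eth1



Longest prefix match for 217.147.152.142:
  /13 215.208.0.0: no
  /18 82.49.192.0: no
  /14 74.216.0.0: no
  /25 94.23.215.128: no
  /25 127.245.216.128: no
  /0 0.0.0.0: MATCH
Selected: next-hop 167.112.194.250 via eth1 (matched /0)


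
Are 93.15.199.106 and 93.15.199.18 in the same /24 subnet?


Mask: 255.255.255.0
93.15.199.106 AND mask = 93.15.199.0
93.15.199.18 AND mask = 93.15.199.0
Yes, same subnet (93.15.199.0)


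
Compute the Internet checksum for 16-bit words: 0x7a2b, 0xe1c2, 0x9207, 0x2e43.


Sum all words (with carry folding):
+ 0x7a2b = 0x7a2b
+ 0xe1c2 = 0x5bee
+ 0x9207 = 0xedf5
+ 0x2e43 = 0x1c39
One's complement: ~0x1c39
Checksum = 0xe3c6


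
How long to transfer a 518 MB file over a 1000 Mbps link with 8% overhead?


Effective throughput = 1000 * (1 - 8/100) = 920 Mbps
File size in Mb = 518 * 8 = 4144 Mb
Time = 4144 / 920
Time = 4.5043 seconds


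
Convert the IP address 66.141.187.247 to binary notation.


66 = 01000010
141 = 10001101
187 = 10111011
247 = 11110111
Binary: 01000010.10001101.10111011.11110111


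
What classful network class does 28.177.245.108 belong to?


First octet: 28
Binary: 00011100
0xxxxxxx -> Class A (1-126)
Class A, default mask 255.0.0.0 (/8)


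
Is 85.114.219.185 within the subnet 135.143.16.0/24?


Subnet network: 135.143.16.0
Test IP AND mask: 85.114.219.0
No, 85.114.219.185 is not in 135.143.16.0/24


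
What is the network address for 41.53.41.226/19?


IP:   00101001.00110101.00101001.11100010
Mask: 11111111.11111111.11100000.00000000
AND operation:
Net:  00101001.00110101.00100000.00000000
Network: 41.53.32.0/19


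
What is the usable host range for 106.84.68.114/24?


Network: 106.84.68.0
Broadcast: 106.84.68.255
First usable = network + 1
Last usable = broadcast - 1
Range: 106.84.68.1 to 106.84.68.254


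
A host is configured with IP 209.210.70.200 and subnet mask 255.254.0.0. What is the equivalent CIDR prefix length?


Binary: 11111111.11111110.00000000.00000000
Count leading 1s
Prefix: /15


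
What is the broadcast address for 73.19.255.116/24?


Network: 73.19.255.0/24
Host bits = 8
Set all host bits to 1:
Broadcast: 73.19.255.255


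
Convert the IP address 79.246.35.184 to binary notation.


79 = 01001111
246 = 11110110
35 = 00100011
184 = 10111000
Binary: 01001111.11110110.00100011.10111000


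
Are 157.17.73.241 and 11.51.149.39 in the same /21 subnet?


Mask: 255.255.248.0
157.17.73.241 AND mask = 157.17.72.0
11.51.149.39 AND mask = 11.51.144.0
No, different subnets (157.17.72.0 vs 11.51.144.0)


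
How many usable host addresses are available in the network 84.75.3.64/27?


Host bits = 32 - 27 = 5
Total addresses = 2^5 = 32
Usable = total - 2 (network and broadcast)
Usable hosts: 30


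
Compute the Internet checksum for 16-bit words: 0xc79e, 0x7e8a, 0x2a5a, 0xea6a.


Sum all words (with carry folding):
+ 0xc79e = 0xc79e
+ 0x7e8a = 0x4629
+ 0x2a5a = 0x7083
+ 0xea6a = 0x5aee
One's complement: ~0x5aee
Checksum = 0xa511


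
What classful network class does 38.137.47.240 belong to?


First octet: 38
Binary: 00100110
0xxxxxxx -> Class A (1-126)
Class A, default mask 255.0.0.0 (/8)


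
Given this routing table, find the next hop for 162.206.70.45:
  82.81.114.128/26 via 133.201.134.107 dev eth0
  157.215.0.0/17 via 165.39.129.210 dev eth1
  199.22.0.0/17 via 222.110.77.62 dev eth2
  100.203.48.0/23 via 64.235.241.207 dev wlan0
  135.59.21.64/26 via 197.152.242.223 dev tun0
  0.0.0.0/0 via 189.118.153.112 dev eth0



Longest prefix match for 162.206.70.45:
  /26 82.81.114.128: no
  /17 157.215.0.0: no
  /17 199.22.0.0: no
  /23 100.203.48.0: no
  /26 135.59.21.64: no
  /0 0.0.0.0: MATCH
Selected: next-hop 189.118.153.112 via eth0 (matched /0)


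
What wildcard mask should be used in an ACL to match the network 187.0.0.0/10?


Subnet mask: 255.192.0.0
Wildcard = 255.255.255.255 - subnet mask
255 - 255 = 0
255 - 192 = 63
255 - 0 = 255
255 - 0 = 255
Wildcard: 0.63.255.255


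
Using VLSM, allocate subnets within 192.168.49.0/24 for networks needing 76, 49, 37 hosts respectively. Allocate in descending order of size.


76 hosts -> /25 (126 usable): 192.168.49.0/25
49 hosts -> /26 (62 usable): 192.168.49.128/26
37 hosts -> /26 (62 usable): 192.168.49.192/26
Allocation: 192.168.49.0/25 (76 hosts, 126 usable); 192.168.49.128/26 (49 hosts, 62 usable); 192.168.49.192/26 (37 hosts, 62 usable)


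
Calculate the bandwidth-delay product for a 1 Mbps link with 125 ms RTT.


BDP = bandwidth * RTT
= 1 Mbps * 125 ms
= 1 * 1e6 * 125 / 1000 bits
= 125000 bits
= 15625 bytes
= 15.2588 KB
BDP = 125000 bits (15625 bytes)


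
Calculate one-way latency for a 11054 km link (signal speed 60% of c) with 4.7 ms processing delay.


Speed = 0.6 * 3e5 km/s = 180000 km/s
Propagation delay = 11054 / 180000 = 0.0614 s = 61.4111 ms
Processing delay = 4.7 ms
Total one-way latency = 66.1111 ms


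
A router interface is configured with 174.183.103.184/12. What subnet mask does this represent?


/12 means 12 network bits, 20 host bits
Binary: 11111111111100000000000000000000
Mask: 255.240.0.0


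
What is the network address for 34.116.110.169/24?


IP:   00100010.01110100.01101110.10101001
Mask: 11111111.11111111.11111111.00000000
AND operation:
Net:  00100010.01110100.01101110.00000000
Network: 34.116.110.0/24


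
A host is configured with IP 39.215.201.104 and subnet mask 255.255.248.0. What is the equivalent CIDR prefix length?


Binary: 11111111.11111111.11111000.00000000
Count leading 1s
Prefix: /21


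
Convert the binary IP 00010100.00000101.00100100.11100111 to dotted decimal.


00010100 = 20
00000101 = 5
00100100 = 36
11100111 = 231
IP: 20.5.36.231


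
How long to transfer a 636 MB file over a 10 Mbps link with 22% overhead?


Effective throughput = 10 * (1 - 22/100) = 7.8 Mbps
File size in Mb = 636 * 8 = 5088 Mb
Time = 5088 / 7.8
Time = 652.3077 seconds


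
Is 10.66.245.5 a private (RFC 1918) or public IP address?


RFC 1918 private ranges:
  10.0.0.0/8 (10.0.0.0 - 10.255.255.255)
  172.16.0.0/12 (172.16.0.0 - 172.31.255.255)
  192.168.0.0/16 (192.168.0.0 - 192.168.255.255)
Private (in 10.0.0.0/8)


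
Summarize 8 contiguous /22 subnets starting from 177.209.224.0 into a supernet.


Original prefix: /22
Number of subnets: 8 = 2^3
New prefix = 22 - 3 = 19
Supernet: 177.209.224.0/19


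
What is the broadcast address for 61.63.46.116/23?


Network: 61.63.46.0/23
Host bits = 9
Set all host bits to 1:
Broadcast: 61.63.47.255


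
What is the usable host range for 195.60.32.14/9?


Network: 195.0.0.0
Broadcast: 195.127.255.255
First usable = network + 1
Last usable = broadcast - 1
Range: 195.0.0.1 to 195.127.255.254


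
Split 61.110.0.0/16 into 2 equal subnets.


New prefix = 16 + 1 = 17
Each subnet has 32768 addresses
  61.110.0.0/17
  61.110.128.0/17
Subnets: 61.110.0.0/17, 61.110.128.0/17


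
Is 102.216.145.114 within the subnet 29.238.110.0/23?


Subnet network: 29.238.110.0
Test IP AND mask: 102.216.144.0
No, 102.216.145.114 is not in 29.238.110.0/23


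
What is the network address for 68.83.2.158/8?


IP:   01000100.01010011.00000010.10011110
Mask: 11111111.00000000.00000000.00000000
AND operation:
Net:  01000100.00000000.00000000.00000000
Network: 68.0.0.0/8


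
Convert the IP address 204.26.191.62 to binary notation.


204 = 11001100
26 = 00011010
191 = 10111111
62 = 00111110
Binary: 11001100.00011010.10111111.00111110


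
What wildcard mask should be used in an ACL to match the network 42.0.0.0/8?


Subnet mask: 255.0.0.0
Wildcard = 255.255.255.255 - subnet mask
255 - 255 = 0
255 - 0 = 255
255 - 0 = 255
255 - 0 = 255
Wildcard: 0.255.255.255


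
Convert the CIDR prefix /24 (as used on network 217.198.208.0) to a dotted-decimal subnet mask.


/24 means 24 network bits, 8 host bits
Binary: 11111111111111111111111100000000
Mask: 255.255.255.0


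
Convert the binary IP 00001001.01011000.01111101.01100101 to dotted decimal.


00001001 = 9
01011000 = 88
01111101 = 125
01100101 = 101
IP: 9.88.125.101


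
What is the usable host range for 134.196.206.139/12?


Network: 134.192.0.0
Broadcast: 134.207.255.255
First usable = network + 1
Last usable = broadcast - 1
Range: 134.192.0.1 to 134.207.255.254


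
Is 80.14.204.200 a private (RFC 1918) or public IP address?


RFC 1918 private ranges:
  10.0.0.0/8 (10.0.0.0 - 10.255.255.255)
  172.16.0.0/12 (172.16.0.0 - 172.31.255.255)
  192.168.0.0/16 (192.168.0.0 - 192.168.255.255)
Public (not in any RFC 1918 range)


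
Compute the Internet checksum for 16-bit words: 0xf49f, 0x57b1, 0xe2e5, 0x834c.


Sum all words (with carry folding):
+ 0xf49f = 0xf49f
+ 0x57b1 = 0x4c51
+ 0xe2e5 = 0x2f37
+ 0x834c = 0xb283
One's complement: ~0xb283
Checksum = 0x4d7c


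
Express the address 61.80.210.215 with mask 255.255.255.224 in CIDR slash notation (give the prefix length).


Binary: 11111111.11111111.11111111.11100000
Count leading 1s
Prefix: /27


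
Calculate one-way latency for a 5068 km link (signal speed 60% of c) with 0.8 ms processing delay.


Speed = 0.6 * 3e5 km/s = 180000 km/s
Propagation delay = 5068 / 180000 = 0.0282 s = 28.1556 ms
Processing delay = 0.8 ms
Total one-way latency = 28.9556 ms


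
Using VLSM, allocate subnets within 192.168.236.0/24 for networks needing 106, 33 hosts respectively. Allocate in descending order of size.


106 hosts -> /25 (126 usable): 192.168.236.0/25
33 hosts -> /26 (62 usable): 192.168.236.128/26
Allocation: 192.168.236.0/25 (106 hosts, 126 usable); 192.168.236.128/26 (33 hosts, 62 usable)


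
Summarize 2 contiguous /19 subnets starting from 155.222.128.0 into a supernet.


Original prefix: /19
Number of subnets: 2 = 2^1
New prefix = 19 - 1 = 18
Supernet: 155.222.128.0/18


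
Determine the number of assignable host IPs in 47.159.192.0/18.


Host bits = 32 - 18 = 14
Total addresses = 2^14 = 16384
Usable = total - 2 (network and broadcast)
Usable hosts: 16382


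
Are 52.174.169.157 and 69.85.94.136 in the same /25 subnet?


Mask: 255.255.255.128
52.174.169.157 AND mask = 52.174.169.128
69.85.94.136 AND mask = 69.85.94.128
No, different subnets (52.174.169.128 vs 69.85.94.128)


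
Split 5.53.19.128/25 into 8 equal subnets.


New prefix = 25 + 3 = 28
Each subnet has 16 addresses
  5.53.19.128/28
  5.53.19.144/28
  5.53.19.160/28
  5.53.19.176/28
  5.53.19.192/28
  5.53.19.208/28
  5.53.19.224/28
  5.53.19.240/28
Subnets: 5.53.19.128/28, 5.53.19.144/28, 5.53.19.160/28, 5.53.19.176/28, 5.53.19.192/28, 5.53.19.208/28, 5.53.19.224/28, 5.53.19.240/28


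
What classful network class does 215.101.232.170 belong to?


First octet: 215
Binary: 11010111
110xxxxx -> Class C (192-223)
Class C, default mask 255.255.255.0 (/24)


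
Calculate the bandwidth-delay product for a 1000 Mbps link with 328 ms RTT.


BDP = bandwidth * RTT
= 1000 Mbps * 328 ms
= 1000 * 1e6 * 328 / 1000 bits
= 328000000 bits
= 41000000 bytes
= 40039.0625 KB
BDP = 328000000 bits (41000000 bytes)


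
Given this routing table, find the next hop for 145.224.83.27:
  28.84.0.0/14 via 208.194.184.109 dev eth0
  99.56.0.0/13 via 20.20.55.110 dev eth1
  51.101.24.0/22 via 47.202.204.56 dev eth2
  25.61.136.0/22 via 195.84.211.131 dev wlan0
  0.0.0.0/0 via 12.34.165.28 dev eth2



Longest prefix match for 145.224.83.27:
  /14 28.84.0.0: no
  /13 99.56.0.0: no
  /22 51.101.24.0: no
  /22 25.61.136.0: no
  /0 0.0.0.0: MATCH
Selected: next-hop 12.34.165.28 via eth2 (matched /0)


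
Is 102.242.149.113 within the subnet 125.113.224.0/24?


Subnet network: 125.113.224.0
Test IP AND mask: 102.242.149.0
No, 102.242.149.113 is not in 125.113.224.0/24


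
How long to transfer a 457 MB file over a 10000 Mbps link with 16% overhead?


Effective throughput = 10000 * (1 - 16/100) = 8400 Mbps
File size in Mb = 457 * 8 = 3656 Mb
Time = 3656 / 8400
Time = 0.4352 seconds


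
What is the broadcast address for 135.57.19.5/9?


Network: 135.0.0.0/9
Host bits = 23
Set all host bits to 1:
Broadcast: 135.127.255.255


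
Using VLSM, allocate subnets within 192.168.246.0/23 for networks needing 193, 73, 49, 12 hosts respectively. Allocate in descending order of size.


193 hosts -> /24 (254 usable): 192.168.246.0/24
73 hosts -> /25 (126 usable): 192.168.247.0/25
49 hosts -> /26 (62 usable): 192.168.247.128/26
12 hosts -> /28 (14 usable): 192.168.247.192/28
Allocation: 192.168.246.0/24 (193 hosts, 254 usable); 192.168.247.0/25 (73 hosts, 126 usable); 192.168.247.128/26 (49 hosts, 62 usable); 192.168.247.192/28 (12 hosts, 14 usable)


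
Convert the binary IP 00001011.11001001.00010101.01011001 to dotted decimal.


00001011 = 11
11001001 = 201
00010101 = 21
01011001 = 89
IP: 11.201.21.89


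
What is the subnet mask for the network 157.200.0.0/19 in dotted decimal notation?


/19 means 19 network bits, 13 host bits
Binary: 11111111111111111110000000000000
Mask: 255.255.224.0


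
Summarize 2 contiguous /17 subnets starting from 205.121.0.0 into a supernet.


Original prefix: /17
Number of subnets: 2 = 2^1
New prefix = 17 - 1 = 16
Supernet: 205.121.0.0/16


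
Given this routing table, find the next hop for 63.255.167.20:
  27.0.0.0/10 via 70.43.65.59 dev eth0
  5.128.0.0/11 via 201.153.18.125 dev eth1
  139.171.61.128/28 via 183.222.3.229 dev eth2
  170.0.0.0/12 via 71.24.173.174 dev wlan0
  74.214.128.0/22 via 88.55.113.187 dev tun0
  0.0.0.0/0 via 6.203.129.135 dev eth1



Longest prefix match for 63.255.167.20:
  /10 27.0.0.0: no
  /11 5.128.0.0: no
  /28 139.171.61.128: no
  /12 170.0.0.0: no
  /22 74.214.128.0: no
  /0 0.0.0.0: MATCH
Selected: next-hop 6.203.129.135 via eth1 (matched /0)


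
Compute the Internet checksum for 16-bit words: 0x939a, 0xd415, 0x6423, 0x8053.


Sum all words (with carry folding):
+ 0x939a = 0x939a
+ 0xd415 = 0x67b0
+ 0x6423 = 0xcbd3
+ 0x8053 = 0x4c27
One's complement: ~0x4c27
Checksum = 0xb3d8


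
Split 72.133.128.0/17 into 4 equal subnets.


New prefix = 17 + 2 = 19
Each subnet has 8192 addresses
  72.133.128.0/19
  72.133.160.0/19
  72.133.192.0/19
  72.133.224.0/19
Subnets: 72.133.128.0/19, 72.133.160.0/19, 72.133.192.0/19, 72.133.224.0/19


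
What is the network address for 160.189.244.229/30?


IP:   10100000.10111101.11110100.11100101
Mask: 11111111.11111111.11111111.11111100
AND operation:
Net:  10100000.10111101.11110100.11100100
Network: 160.189.244.228/30


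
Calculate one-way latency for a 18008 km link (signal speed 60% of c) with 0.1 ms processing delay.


Speed = 0.6 * 3e5 km/s = 180000 km/s
Propagation delay = 18008 / 180000 = 0.1 s = 100.0444 ms
Processing delay = 0.1 ms
Total one-way latency = 100.1444 ms


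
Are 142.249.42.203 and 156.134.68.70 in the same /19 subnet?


Mask: 255.255.224.0
142.249.42.203 AND mask = 142.249.32.0
156.134.68.70 AND mask = 156.134.64.0
No, different subnets (142.249.32.0 vs 156.134.64.0)


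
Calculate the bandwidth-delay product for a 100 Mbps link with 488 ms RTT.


BDP = bandwidth * RTT
= 100 Mbps * 488 ms
= 100 * 1e6 * 488 / 1000 bits
= 48800000 bits
= 6100000 bytes
= 5957.0312 KB
BDP = 48800000 bits (6100000 bytes)


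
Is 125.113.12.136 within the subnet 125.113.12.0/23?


Subnet network: 125.113.12.0
Test IP AND mask: 125.113.12.0
Yes, 125.113.12.136 is in 125.113.12.0/23


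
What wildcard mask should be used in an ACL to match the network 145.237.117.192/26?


Subnet mask: 255.255.255.192
Wildcard = 255.255.255.255 - subnet mask
255 - 255 = 0
255 - 255 = 0
255 - 255 = 0
255 - 192 = 63
Wildcard: 0.0.0.63


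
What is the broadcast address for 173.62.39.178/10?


Network: 173.0.0.0/10
Host bits = 22
Set all host bits to 1:
Broadcast: 173.63.255.255


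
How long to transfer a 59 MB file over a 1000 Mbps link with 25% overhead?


Effective throughput = 1000 * (1 - 25/100) = 750 Mbps
File size in Mb = 59 * 8 = 472 Mb
Time = 472 / 750
Time = 0.6293 seconds


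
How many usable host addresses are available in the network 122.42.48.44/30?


Host bits = 32 - 30 = 2
Total addresses = 2^2 = 4
Usable = total - 2 (network and broadcast)
Usable hosts: 2


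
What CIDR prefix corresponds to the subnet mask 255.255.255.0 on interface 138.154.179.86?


Binary: 11111111.11111111.11111111.00000000
Count leading 1s
Prefix: /24


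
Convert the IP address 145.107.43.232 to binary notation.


145 = 10010001
107 = 01101011
43 = 00101011
232 = 11101000
Binary: 10010001.01101011.00101011.11101000


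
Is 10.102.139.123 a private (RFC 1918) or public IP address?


RFC 1918 private ranges:
  10.0.0.0/8 (10.0.0.0 - 10.255.255.255)
  172.16.0.0/12 (172.16.0.0 - 172.31.255.255)
  192.168.0.0/16 (192.168.0.0 - 192.168.255.255)
Private (in 10.0.0.0/8)


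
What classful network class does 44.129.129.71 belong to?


First octet: 44
Binary: 00101100
0xxxxxxx -> Class A (1-126)
Class A, default mask 255.0.0.0 (/8)


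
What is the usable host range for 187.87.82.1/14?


Network: 187.84.0.0
Broadcast: 187.87.255.255
First usable = network + 1
Last usable = broadcast - 1
Range: 187.84.0.1 to 187.87.255.254


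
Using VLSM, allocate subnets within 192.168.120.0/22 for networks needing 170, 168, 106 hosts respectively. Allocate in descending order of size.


170 hosts -> /24 (254 usable): 192.168.120.0/24
168 hosts -> /24 (254 usable): 192.168.121.0/24
106 hosts -> /25 (126 usable): 192.168.122.0/25
Allocation: 192.168.120.0/24 (170 hosts, 254 usable); 192.168.121.0/24 (168 hosts, 254 usable); 192.168.122.0/25 (106 hosts, 126 usable)


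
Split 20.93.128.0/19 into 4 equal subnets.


New prefix = 19 + 2 = 21
Each subnet has 2048 addresses
  20.93.128.0/21
  20.93.136.0/21
  20.93.144.0/21
  20.93.152.0/21
Subnets: 20.93.128.0/21, 20.93.136.0/21, 20.93.144.0/21, 20.93.152.0/21


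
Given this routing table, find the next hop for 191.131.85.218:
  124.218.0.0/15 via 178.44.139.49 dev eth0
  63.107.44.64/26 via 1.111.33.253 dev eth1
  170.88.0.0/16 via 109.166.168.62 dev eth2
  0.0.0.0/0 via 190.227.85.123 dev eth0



Longest prefix match for 191.131.85.218:
  /15 124.218.0.0: no
  /26 63.107.44.64: no
  /16 170.88.0.0: no
  /0 0.0.0.0: MATCH
Selected: next-hop 190.227.85.123 via eth0 (matched /0)


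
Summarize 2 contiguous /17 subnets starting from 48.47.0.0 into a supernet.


Original prefix: /17
Number of subnets: 2 = 2^1
New prefix = 17 - 1 = 16
Supernet: 48.47.0.0/16


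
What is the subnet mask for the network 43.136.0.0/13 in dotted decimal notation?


/13 means 13 network bits, 19 host bits
Binary: 11111111111110000000000000000000
Mask: 255.248.0.0


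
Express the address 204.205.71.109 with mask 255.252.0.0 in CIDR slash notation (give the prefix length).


Binary: 11111111.11111100.00000000.00000000
Count leading 1s
Prefix: /14


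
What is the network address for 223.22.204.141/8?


IP:   11011111.00010110.11001100.10001101
Mask: 11111111.00000000.00000000.00000000
AND operation:
Net:  11011111.00000000.00000000.00000000
Network: 223.0.0.0/8


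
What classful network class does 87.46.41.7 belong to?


First octet: 87
Binary: 01010111
0xxxxxxx -> Class A (1-126)
Class A, default mask 255.0.0.0 (/8)


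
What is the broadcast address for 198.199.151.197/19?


Network: 198.199.128.0/19
Host bits = 13
Set all host bits to 1:
Broadcast: 198.199.159.255


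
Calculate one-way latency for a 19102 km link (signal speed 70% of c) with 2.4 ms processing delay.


Speed = 0.7 * 3e5 km/s = 210000 km/s
Propagation delay = 19102 / 210000 = 0.091 s = 90.9619 ms
Processing delay = 2.4 ms
Total one-way latency = 93.3619 ms


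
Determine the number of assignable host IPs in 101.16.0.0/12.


Host bits = 32 - 12 = 20
Total addresses = 2^20 = 1048576
Usable = total - 2 (network and broadcast)
Usable hosts: 1048574


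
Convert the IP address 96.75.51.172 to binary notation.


96 = 01100000
75 = 01001011
51 = 00110011
172 = 10101100
Binary: 01100000.01001011.00110011.10101100


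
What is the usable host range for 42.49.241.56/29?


Network: 42.49.241.56
Broadcast: 42.49.241.63
First usable = network + 1
Last usable = broadcast - 1
Range: 42.49.241.57 to 42.49.241.62


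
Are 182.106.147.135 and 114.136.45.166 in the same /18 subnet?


Mask: 255.255.192.0
182.106.147.135 AND mask = 182.106.128.0
114.136.45.166 AND mask = 114.136.0.0
No, different subnets (182.106.128.0 vs 114.136.0.0)


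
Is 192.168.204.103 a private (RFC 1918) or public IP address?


RFC 1918 private ranges:
  10.0.0.0/8 (10.0.0.0 - 10.255.255.255)
  172.16.0.0/12 (172.16.0.0 - 172.31.255.255)
  192.168.0.0/16 (192.168.0.0 - 192.168.255.255)
Private (in 192.168.0.0/16)


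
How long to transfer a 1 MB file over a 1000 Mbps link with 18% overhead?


Effective throughput = 1000 * (1 - 18/100) = 820.0 Mbps
File size in Mb = 1 * 8 = 8 Mb
Time = 8 / 820.0
Time = 0.0098 seconds


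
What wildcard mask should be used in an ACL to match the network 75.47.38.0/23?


Subnet mask: 255.255.254.0
Wildcard = 255.255.255.255 - subnet mask
255 - 255 = 0
255 - 255 = 0
255 - 254 = 1
255 - 0 = 255
Wildcard: 0.0.1.255


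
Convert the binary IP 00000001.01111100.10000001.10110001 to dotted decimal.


00000001 = 1
01111100 = 124
10000001 = 129
10110001 = 177
IP: 1.124.129.177


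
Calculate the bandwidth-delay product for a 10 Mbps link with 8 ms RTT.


BDP = bandwidth * RTT
= 10 Mbps * 8 ms
= 10 * 1e6 * 8 / 1000 bits
= 80000 bits
= 10000 bytes
= 9.7656 KB
BDP = 80000 bits (10000 bytes)


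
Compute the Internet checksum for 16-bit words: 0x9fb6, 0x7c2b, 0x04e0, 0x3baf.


Sum all words (with carry folding):
+ 0x9fb6 = 0x9fb6
+ 0x7c2b = 0x1be2
+ 0x04e0 = 0x20c2
+ 0x3baf = 0x5c71
One's complement: ~0x5c71
Checksum = 0xa38e


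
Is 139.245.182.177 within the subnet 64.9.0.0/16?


Subnet network: 64.9.0.0
Test IP AND mask: 139.245.0.0
No, 139.245.182.177 is not in 64.9.0.0/16


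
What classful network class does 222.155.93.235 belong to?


First octet: 222
Binary: 11011110
110xxxxx -> Class C (192-223)
Class C, default mask 255.255.255.0 (/24)


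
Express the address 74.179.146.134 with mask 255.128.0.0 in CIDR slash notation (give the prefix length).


Binary: 11111111.10000000.00000000.00000000
Count leading 1s
Prefix: /9


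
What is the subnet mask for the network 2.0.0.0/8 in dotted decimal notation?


/8 means 8 network bits, 24 host bits
Binary: 11111111000000000000000000000000
Mask: 255.0.0.0


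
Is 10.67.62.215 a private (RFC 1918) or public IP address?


RFC 1918 private ranges:
  10.0.0.0/8 (10.0.0.0 - 10.255.255.255)
  172.16.0.0/12 (172.16.0.0 - 172.31.255.255)
  192.168.0.0/16 (192.168.0.0 - 192.168.255.255)
Private (in 10.0.0.0/8)


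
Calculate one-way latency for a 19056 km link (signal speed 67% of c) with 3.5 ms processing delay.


Speed = 0.67 * 3e5 km/s = 201000 km/s
Propagation delay = 19056 / 201000 = 0.0948 s = 94.806 ms
Processing delay = 3.5 ms
Total one-way latency = 98.306 ms


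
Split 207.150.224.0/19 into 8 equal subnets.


New prefix = 19 + 3 = 22
Each subnet has 1024 addresses
  207.150.224.0/22
  207.150.228.0/22
  207.150.232.0/22
  207.150.236.0/22
  207.150.240.0/22
  207.150.244.0/22
  207.150.248.0/22
  207.150.252.0/22
Subnets: 207.150.224.0/22, 207.150.228.0/22, 207.150.232.0/22, 207.150.236.0/22, 207.150.240.0/22, 207.150.244.0/22, 207.150.248.0/22, 207.150.252.0/22


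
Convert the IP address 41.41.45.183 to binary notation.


41 = 00101001
41 = 00101001
45 = 00101101
183 = 10110111
Binary: 00101001.00101001.00101101.10110111


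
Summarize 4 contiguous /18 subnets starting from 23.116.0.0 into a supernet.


Original prefix: /18
Number of subnets: 4 = 2^2
New prefix = 18 - 2 = 16
Supernet: 23.116.0.0/16


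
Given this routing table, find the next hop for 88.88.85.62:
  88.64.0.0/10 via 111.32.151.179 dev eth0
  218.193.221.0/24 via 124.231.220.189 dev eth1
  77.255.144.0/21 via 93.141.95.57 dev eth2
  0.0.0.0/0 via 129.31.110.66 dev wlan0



Longest prefix match for 88.88.85.62:
  /10 88.64.0.0: MATCH
  /24 218.193.221.0: no
  /21 77.255.144.0: no
  /0 0.0.0.0: MATCH
Selected: next-hop 111.32.151.179 via eth0 (matched /10)
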